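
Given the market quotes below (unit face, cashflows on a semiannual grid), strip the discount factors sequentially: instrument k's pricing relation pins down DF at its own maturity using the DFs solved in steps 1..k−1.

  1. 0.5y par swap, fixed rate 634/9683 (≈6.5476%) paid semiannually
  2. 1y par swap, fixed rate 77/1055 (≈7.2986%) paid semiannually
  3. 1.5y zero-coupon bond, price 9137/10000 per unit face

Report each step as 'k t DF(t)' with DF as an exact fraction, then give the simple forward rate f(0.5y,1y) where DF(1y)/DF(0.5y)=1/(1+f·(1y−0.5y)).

1 1/2 9683/10000
2 1 9307/10000
3 3/2 9137/10000
f(0.5y,1y) = ((9683/10000)/(9307/10000) − 1)/(1/2) = 752/9307 ≈ 8.0799%

step 1 [0.5y] swap r/2=317/9683: DF=(1 − 317/9683·(0))/(1+317/9683) = 9683/10000 ≈ 0.968300
step 2 [1y] swap r/2=77/2110: DF=(1 − 77/2110·(0.968300))/(1+77/2110) = 9307/10000 ≈ 0.930700
step 3 [1.5y] zero: DF = P = 9137/10000 ≈ 0.913700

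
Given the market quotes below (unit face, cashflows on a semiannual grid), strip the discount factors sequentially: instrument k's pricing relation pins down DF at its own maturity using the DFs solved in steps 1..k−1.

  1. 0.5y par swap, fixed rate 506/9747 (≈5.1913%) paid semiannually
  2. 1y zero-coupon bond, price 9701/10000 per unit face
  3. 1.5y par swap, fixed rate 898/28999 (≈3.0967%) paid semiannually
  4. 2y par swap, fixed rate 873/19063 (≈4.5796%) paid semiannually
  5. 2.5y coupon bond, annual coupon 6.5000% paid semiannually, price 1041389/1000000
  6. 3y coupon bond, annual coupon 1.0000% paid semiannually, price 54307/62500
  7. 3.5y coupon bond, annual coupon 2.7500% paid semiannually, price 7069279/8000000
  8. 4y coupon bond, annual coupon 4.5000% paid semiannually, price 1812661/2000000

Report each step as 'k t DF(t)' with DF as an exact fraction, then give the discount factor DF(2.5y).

1 1/2 9747/10000
2 1 9701/10000
3 3/2 9551/10000
4 2 9127/10000
5 5/2 4443/5000
6 3 2103/2500
7 7/2 1593/2000
8 4 7469/10000
DF(2.5y) = 4443/5000 ≈ 0.888600

step 1 [0.5y] swap r/2=253/9747: DF=(1 − 253/9747·(0))/(1+253/9747) = 9747/10000 ≈ 0.974700
step 2 [1y] zero: DF = P = 9701/10000 ≈ 0.970100
step 3 [1.5y] swap r/2=449/28999: DF=(1 − 449/28999·(0.974700+0.970100))/(1+449/28999) = 9551/10000 ≈ 0.955100
step 4 [2y] swap r/2=873/38126: DF=(1 − 873/38126·(0.974700+0.970100+0.955100))/(1+873/38126) = 9127/10000 ≈ 0.912700
step 5 [2.5y] bond c/2=13/400: DF=(1041389/1000000 − 13/400·(0.974700+0.970100+0.955100+0.912700))/(1+13/400) = 4443/5000 ≈ 0.888600
step 6 [3y] bond c/2=1/200: DF=(54307/62500 − 1/200·(0.974700+0.970100+0.955100+0.912700+0.888600))/(1+1/200) = 2103/2500 ≈ 0.841200
step 7 [3.5y] bond c/2=11/800: DF=(7069279/8000000 − 11/800·(0.974700+0.970100+0.955100+0.912700+0.888600+0.841200))/(1+11/800) = 1593/2000 ≈ 0.796500
step 8 [4y] bond c/2=9/400: DF=(1812661/2000000 − 9/400·(0.974700+0.970100+0.955100+0.912700+0.888600+0.841200+0.796500))/(1+9/400) = 7469/10000 ≈ 0.746900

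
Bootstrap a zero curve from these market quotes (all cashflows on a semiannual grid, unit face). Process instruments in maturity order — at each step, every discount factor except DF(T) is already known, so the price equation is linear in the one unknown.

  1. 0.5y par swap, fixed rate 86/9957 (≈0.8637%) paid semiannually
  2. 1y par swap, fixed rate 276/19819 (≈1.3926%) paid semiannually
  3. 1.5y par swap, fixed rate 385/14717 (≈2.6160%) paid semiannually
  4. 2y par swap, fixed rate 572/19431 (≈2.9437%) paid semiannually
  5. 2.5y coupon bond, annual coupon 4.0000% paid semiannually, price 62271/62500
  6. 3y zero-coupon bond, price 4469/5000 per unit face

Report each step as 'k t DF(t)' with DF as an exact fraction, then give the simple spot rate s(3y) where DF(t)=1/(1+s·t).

step 1 [0.5y] swap r/2=43/9957: DF=(1 − 43/9957·(0))/(1+43/9957) = 9957/10000 ≈ 0.995700
step 2 [1y] swap r/2=138/19819: DF=(1 − 138/19819·(0.995700))/(1+138/19819) = 4931/5000 ≈ 0.986200
step 3 [1.5y] swap r/2=385/29434: DF=(1 − 385/29434·(0.995700+0.986200))/(1+385/29434) = 1923/2000 ≈ 0.961500
step 4 [2y] swap r/2=286/19431: DF=(1 − 286/19431·(0.995700+0.986200+0.961500))/(1+286/19431) = 2357/2500 ≈ 0.942800
step 5 [2.5y] bond c/2=1/50: DF=(62271/62500 − 1/50·(0.995700+0.986200+0.961500+0.942800))/(1+1/50) = 4503/5000 ≈ 0.900600
step 6 [3y] zero: DF = P = 4469/5000 ≈ 0.893800

1 1/2 9957/10000
2 1 4931/5000
3 3/2 1923/2000
4 2 2357/2500
5 5/2 4503/5000
6 3 4469/5000
s(3y) = (1/(4469/5000) − 1)/(3) = 177/4469 ≈ 3.9606%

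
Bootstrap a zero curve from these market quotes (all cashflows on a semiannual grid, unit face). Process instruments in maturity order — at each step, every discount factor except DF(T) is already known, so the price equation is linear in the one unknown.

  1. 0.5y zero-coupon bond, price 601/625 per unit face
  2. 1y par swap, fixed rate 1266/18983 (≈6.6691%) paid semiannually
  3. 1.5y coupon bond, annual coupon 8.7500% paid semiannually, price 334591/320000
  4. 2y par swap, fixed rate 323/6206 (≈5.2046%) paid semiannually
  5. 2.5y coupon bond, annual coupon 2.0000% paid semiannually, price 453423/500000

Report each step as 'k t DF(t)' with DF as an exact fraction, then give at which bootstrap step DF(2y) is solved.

1 1/2 601/625
2 1 9367/10000
3 3/2 4611/5000
4 2 9031/10000
5 5/2 861/1000
DF(2y) is solved at step 4

step 1 [0.5y] zero: DF = P = 601/625 ≈ 0.961600
step 2 [1y] swap r/2=633/18983: DF=(1 − 633/18983·(0.961600))/(1+633/18983) = 9367/10000 ≈ 0.936700
step 3 [1.5y] bond c/2=7/160: DF=(334591/320000 − 7/160·(0.961600+0.936700))/(1+7/160) = 4611/5000 ≈ 0.922200
step 4 [2y] swap r/2=323/12412: DF=(1 − 323/12412·(0.961600+0.936700+0.922200))/(1+323/12412) = 9031/10000 ≈ 0.903100
step 5 [2.5y] bond c/2=1/100: DF=(453423/500000 − 1/100·(0.961600+0.936700+0.922200+0.903100))/(1+1/100) = 861/1000 ≈ 0.861000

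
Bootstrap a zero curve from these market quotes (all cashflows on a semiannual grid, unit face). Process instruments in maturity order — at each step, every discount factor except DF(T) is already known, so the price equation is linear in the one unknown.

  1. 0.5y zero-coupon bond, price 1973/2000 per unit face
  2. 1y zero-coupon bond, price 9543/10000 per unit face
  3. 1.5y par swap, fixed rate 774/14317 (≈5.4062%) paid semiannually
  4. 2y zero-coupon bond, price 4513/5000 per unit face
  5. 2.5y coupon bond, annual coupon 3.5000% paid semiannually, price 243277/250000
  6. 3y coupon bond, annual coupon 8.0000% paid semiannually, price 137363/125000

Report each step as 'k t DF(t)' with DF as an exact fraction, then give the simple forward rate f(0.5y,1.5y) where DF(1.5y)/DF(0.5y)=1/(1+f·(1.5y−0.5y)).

1 1/2 1973/2000
2 1 9543/10000
3 3/2 4613/5000
4 2 4513/5000
5 5/2 2229/2500
6 3 351/400
f(0.5y,1.5y) = ((1973/2000)/(4613/5000) − 1)/(1) = 639/9226 ≈ 6.9261%

step 1 [0.5y] zero: DF = P = 1973/2000 ≈ 0.986500
step 2 [1y] zero: DF = P = 9543/10000 ≈ 0.954300
step 3 [1.5y] swap r/2=387/14317: DF=(1 − 387/14317·(0.986500+0.954300))/(1+387/14317) = 4613/5000 ≈ 0.922600
step 4 [2y] zero: DF = P = 4513/5000 ≈ 0.902600
step 5 [2.5y] bond c/2=7/400: DF=(243277/250000 − 7/400·(0.986500+0.954300+0.922600+0.902600))/(1+7/400) = 2229/2500 ≈ 0.891600
step 6 [3y] bond c/2=1/25: DF=(137363/125000 − 1/25·(0.986500+0.954300+0.922600+0.902600+0.891600))/(1+1/25) = 351/400 ≈ 0.877500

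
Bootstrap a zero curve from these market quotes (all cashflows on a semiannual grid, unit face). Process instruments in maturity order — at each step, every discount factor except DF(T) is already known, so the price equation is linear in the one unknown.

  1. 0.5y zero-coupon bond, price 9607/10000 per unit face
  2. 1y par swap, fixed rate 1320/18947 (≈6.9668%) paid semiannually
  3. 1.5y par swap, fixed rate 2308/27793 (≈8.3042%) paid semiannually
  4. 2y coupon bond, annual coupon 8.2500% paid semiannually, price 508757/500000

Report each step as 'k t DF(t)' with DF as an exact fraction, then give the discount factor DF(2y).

step 1 [0.5y] zero: DF = P = 9607/10000 ≈ 0.960700
step 2 [1y] swap r/2=660/18947: DF=(1 − 660/18947·(0.960700))/(1+660/18947) = 467/500 ≈ 0.934000
step 3 [1.5y] swap r/2=1154/27793: DF=(1 − 1154/27793·(0.960700+0.934000))/(1+1154/27793) = 4423/5000 ≈ 0.884600
step 4 [2y] bond c/2=33/800: DF=(508757/500000 − 33/800·(0.960700+0.934000+0.884600))/(1+33/800) = 8671/10000 ≈ 0.867100

1 1/2 9607/10000
2 1 467/500
3 3/2 4423/5000
4 2 8671/10000
DF(2y) = 8671/10000 ≈ 0.867100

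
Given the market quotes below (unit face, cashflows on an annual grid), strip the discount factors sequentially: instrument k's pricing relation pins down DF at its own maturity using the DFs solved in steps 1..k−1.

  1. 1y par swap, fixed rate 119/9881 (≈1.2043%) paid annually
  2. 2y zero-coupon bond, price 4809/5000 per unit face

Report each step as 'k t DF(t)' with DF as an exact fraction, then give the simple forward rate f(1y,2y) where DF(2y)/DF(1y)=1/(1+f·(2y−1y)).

step 1 [1y] swap r/1=119/9881: DF=(1 − 119/9881·(0))/(1+119/9881) = 9881/10000 ≈ 0.988100
step 2 [2y] zero: DF = P = 4809/5000 ≈ 0.961800

1 1 9881/10000
2 2 4809/5000
f(1y,2y) = ((9881/10000)/(4809/5000) − 1)/(1) = 263/9618 ≈ 2.7345%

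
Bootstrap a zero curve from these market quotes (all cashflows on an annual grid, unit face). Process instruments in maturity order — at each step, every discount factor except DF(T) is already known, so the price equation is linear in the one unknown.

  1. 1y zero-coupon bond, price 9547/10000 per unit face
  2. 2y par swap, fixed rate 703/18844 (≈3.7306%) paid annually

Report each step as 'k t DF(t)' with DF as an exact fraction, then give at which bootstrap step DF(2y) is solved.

step 1 [1y] zero: DF = P = 9547/10000 ≈ 0.954700
step 2 [2y] swap r/1=703/18844: DF=(1 − 703/18844·(0.954700))/(1+703/18844) = 9297/10000 ≈ 0.929700

1 1 9547/10000
2 2 9297/10000
DF(2y) is solved at step 2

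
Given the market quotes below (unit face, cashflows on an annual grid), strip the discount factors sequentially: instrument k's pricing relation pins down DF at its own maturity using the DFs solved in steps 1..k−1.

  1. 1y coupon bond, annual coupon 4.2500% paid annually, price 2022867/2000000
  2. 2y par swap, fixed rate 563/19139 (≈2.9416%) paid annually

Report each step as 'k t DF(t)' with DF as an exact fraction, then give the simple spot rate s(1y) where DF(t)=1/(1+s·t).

step 1 [1y] bond c/1=17/400: DF=(2022867/2000000 − 17/400·(0))/(1+17/400) = 4851/5000 ≈ 0.970200
step 2 [2y] swap r/1=563/19139: DF=(1 − 563/19139·(0.970200))/(1+563/19139) = 9437/10000 ≈ 0.943700

1 1 4851/5000
2 2 9437/10000
s(1y) = (1/(4851/5000) − 1)/(1) = 149/4851 ≈ 3.0715%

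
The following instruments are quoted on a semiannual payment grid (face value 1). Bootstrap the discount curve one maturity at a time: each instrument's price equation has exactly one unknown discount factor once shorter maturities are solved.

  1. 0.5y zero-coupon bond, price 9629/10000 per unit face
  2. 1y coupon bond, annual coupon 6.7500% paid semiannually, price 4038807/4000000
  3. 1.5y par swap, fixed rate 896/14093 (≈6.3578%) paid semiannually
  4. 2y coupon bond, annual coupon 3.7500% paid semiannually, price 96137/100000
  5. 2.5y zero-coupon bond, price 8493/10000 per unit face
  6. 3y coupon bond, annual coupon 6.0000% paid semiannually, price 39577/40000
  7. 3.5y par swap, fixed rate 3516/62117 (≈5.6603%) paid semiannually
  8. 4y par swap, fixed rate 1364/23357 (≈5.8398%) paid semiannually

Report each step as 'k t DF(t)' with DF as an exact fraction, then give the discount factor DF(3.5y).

1 1/2 9629/10000
2 1 9453/10000
3 3/2 569/625
4 2 4459/5000
5 5/2 8493/10000
6 3 4139/5000
7 7/2 4121/5000
8 4 3977/5000
DF(3.5y) = 4121/5000 ≈ 0.824200

step 1 [0.5y] zero: DF = P = 9629/10000 ≈ 0.962900
step 2 [1y] bond c/2=27/800: DF=(4038807/4000000 − 27/800·(0.962900))/(1+27/800) = 9453/10000 ≈ 0.945300
step 3 [1.5y] swap r/2=448/14093: DF=(1 − 448/14093·(0.962900+0.945300))/(1+448/14093) = 569/625 ≈ 0.910400
step 4 [2y] bond c/2=3/160: DF=(96137/100000 − 3/160·(0.962900+0.945300+0.910400))/(1+3/160) = 4459/5000 ≈ 0.891800
step 5 [2.5y] zero: DF = P = 8493/10000 ≈ 0.849300
step 6 [3y] bond c/2=3/100: DF=(39577/40000 − 3/100·(0.962900+0.945300+0.910400+0.891800+0.849300))/(1+3/100) = 4139/5000 ≈ 0.827800
step 7 [3.5y] swap r/2=1758/62117: DF=(1 − 1758/62117·(0.962900+0.945300+0.910400+0.891800+0.849300+0.827800))/(1+1758/62117) = 4121/5000 ≈ 0.824200
step 8 [4y] swap r/2=682/23357: DF=(1 − 682/23357·(0.962900+0.945300+0.910400+0.891800+0.849300+0.827800+0.824200))/(1+682/23357) = 3977/5000 ≈ 0.795400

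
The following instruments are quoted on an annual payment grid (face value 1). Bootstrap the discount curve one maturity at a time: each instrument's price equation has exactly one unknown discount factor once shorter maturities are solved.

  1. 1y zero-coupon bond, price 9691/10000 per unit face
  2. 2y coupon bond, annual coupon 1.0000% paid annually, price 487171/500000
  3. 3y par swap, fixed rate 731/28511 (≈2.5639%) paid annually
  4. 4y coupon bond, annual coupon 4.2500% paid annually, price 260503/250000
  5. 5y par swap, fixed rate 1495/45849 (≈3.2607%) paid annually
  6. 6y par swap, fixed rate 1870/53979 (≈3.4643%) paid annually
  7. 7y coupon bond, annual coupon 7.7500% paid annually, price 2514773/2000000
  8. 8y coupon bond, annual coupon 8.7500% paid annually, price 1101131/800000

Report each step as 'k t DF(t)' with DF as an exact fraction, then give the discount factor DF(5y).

step 1 [1y] zero: DF = P = 9691/10000 ≈ 0.969100
step 2 [2y] bond c/1=1/100: DF=(487171/500000 − 1/100·(0.969100))/(1+1/100) = 9551/10000 ≈ 0.955100
step 3 [3y] swap r/1=731/28511: DF=(1 − 731/28511·(0.969100+0.955100))/(1+731/28511) = 9269/10000 ≈ 0.926900
step 4 [4y] bond c/1=17/400: DF=(260503/250000 − 17/400·(0.969100+0.955100+0.926900))/(1+17/400) = 8833/10000 ≈ 0.883300
step 5 [5y] swap r/1=1495/45849: DF=(1 − 1495/45849·(0.969100+0.955100+0.926900+0.883300))/(1+1495/45849) = 1701/2000 ≈ 0.850500
step 6 [6y] swap r/1=1870/53979: DF=(1 − 1870/53979·(0.969100+0.955100+0.926900+0.883300+0.850500))/(1+1870/53979) = 813/1000 ≈ 0.813000
step 7 [7y] bond c/1=31/400: DF=(2514773/2000000 − 31/400·(0.969100+0.955100+0.926900+0.883300+0.850500+0.813000))/(1+31/400) = 7787/10000 ≈ 0.778700
step 8 [8y] bond c/1=7/80: DF=(1101131/800000 − 7/80·(0.969100+0.955100+0.926900+0.883300+0.850500+0.813000+0.778700))/(1+7/80) = 7687/10000 ≈ 0.768700

1 1 9691/10000
2 2 9551/10000
3 3 9269/10000
4 4 8833/10000
5 5 1701/2000
6 6 813/1000
7 7 7787/10000
8 8 7687/10000
DF(5y) = 1701/2000 ≈ 0.850500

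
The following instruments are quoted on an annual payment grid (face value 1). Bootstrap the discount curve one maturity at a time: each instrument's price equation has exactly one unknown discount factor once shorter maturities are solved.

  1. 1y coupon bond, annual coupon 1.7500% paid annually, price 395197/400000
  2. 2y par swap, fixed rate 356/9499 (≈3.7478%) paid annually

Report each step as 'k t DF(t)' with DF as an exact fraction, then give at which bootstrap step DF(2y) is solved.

1 1 971/1000
2 2 1161/1250
DF(2y) is solved at step 2

step 1 [1y] bond c/1=7/400: DF=(395197/400000 − 7/400·(0))/(1+7/400) = 971/1000 ≈ 0.971000
step 2 [2y] swap r/1=356/9499: DF=(1 − 356/9499·(0.971000))/(1+356/9499) = 1161/1250 ≈ 0.928800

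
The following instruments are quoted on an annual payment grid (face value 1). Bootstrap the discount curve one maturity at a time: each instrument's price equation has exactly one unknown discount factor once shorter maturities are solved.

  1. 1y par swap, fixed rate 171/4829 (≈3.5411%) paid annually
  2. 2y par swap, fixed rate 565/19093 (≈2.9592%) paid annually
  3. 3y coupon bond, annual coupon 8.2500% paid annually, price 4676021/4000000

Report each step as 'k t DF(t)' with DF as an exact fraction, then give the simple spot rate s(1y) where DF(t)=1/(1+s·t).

step 1 [1y] swap r/1=171/4829: DF=(1 − 171/4829·(0))/(1+171/4829) = 4829/5000 ≈ 0.965800
step 2 [2y] swap r/1=565/19093: DF=(1 − 565/19093·(0.965800))/(1+565/19093) = 1887/2000 ≈ 0.943500
step 3 [3y] bond c/1=33/400: DF=(4676021/4000000 − 33/400·(0.965800+0.943500))/(1+33/400) = 584/625 ≈ 0.934400

1 1 4829/5000
2 2 1887/2000
3 3 584/625
s(1y) = (1/(4829/5000) − 1)/(1) = 171/4829 ≈ 3.5411%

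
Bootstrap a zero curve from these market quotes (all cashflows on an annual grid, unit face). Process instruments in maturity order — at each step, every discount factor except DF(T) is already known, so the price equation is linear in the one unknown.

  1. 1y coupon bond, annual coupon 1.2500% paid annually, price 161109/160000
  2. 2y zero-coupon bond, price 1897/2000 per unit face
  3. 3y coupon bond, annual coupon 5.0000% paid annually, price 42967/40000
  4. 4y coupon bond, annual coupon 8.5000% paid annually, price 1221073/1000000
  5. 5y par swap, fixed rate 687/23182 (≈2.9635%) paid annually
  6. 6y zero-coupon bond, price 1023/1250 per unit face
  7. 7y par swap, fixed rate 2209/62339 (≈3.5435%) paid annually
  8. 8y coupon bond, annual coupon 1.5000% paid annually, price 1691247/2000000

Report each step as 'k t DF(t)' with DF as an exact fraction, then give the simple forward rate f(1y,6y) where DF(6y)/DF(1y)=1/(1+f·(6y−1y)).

1 1 1989/2000
2 2 1897/2000
3 3 1861/2000
4 4 9003/10000
5 5 4313/5000
6 6 1023/1250
7 7 7791/10000
8 8 741/1000
f(1y,6y) = ((1989/2000)/(1023/1250) − 1)/(5) = 587/13640 ≈ 4.3035%

step 1 [1y] bond c/1=1/80: DF=(161109/160000 − 1/80·(0))/(1+1/80) = 1989/2000 ≈ 0.994500
step 2 [2y] zero: DF = P = 1897/2000 ≈ 0.948500
step 3 [3y] bond c/1=1/20: DF=(42967/40000 − 1/20·(0.994500+0.948500))/(1+1/20) = 1861/2000 ≈ 0.930500
step 4 [4y] bond c/1=17/200: DF=(1221073/1000000 − 17/200·(0.994500+0.948500+0.930500))/(1+17/200) = 9003/10000 ≈ 0.900300
step 5 [5y] swap r/1=687/23182: DF=(1 − 687/23182·(0.994500+0.948500+0.930500+0.900300))/(1+687/23182) = 4313/5000 ≈ 0.862600
step 6 [6y] zero: DF = P = 1023/1250 ≈ 0.818400
step 7 [7y] swap r/1=2209/62339: DF=(1 − 2209/62339·(0.994500+0.948500+0.930500+0.900300+0.862600+0.818400))/(1+2209/62339) = 7791/10000 ≈ 0.779100
step 8 [8y] bond c/1=3/200: DF=(1691247/2000000 − 3/200·(0.994500+0.948500+0.930500+0.900300+0.862600+0.818400+0.779100))/(1+3/200) = 741/1000 ≈ 0.741000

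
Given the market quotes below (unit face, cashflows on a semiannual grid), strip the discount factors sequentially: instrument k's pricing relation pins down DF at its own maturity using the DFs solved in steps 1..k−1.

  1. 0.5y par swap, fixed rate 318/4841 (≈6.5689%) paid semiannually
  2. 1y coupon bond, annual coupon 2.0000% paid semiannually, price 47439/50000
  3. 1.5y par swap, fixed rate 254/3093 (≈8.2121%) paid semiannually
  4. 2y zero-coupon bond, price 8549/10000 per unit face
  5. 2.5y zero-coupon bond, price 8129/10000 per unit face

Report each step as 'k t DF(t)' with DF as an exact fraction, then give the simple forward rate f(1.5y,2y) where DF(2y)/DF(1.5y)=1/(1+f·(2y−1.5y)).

1 1/2 4841/5000
2 1 4649/5000
3 3/2 8857/10000
4 2 8549/10000
5 5/2 8129/10000
f(1.5y,2y) = ((8857/10000)/(8549/10000) − 1)/(1/2) = 616/8549 ≈ 7.2055%

step 1 [0.5y] swap r/2=159/4841: DF=(1 − 159/4841·(0))/(1+159/4841) = 4841/5000 ≈ 0.968200
step 2 [1y] bond c/2=1/100: DF=(47439/50000 − 1/100·(0.968200))/(1+1/100) = 4649/5000 ≈ 0.929800
step 3 [1.5y] swap r/2=127/3093: DF=(1 − 127/3093·(0.968200+0.929800))/(1+127/3093) = 8857/10000 ≈ 0.885700
step 4 [2y] zero: DF = P = 8549/10000 ≈ 0.854900
step 5 [2.5y] zero: DF = P = 8129/10000 ≈ 0.812900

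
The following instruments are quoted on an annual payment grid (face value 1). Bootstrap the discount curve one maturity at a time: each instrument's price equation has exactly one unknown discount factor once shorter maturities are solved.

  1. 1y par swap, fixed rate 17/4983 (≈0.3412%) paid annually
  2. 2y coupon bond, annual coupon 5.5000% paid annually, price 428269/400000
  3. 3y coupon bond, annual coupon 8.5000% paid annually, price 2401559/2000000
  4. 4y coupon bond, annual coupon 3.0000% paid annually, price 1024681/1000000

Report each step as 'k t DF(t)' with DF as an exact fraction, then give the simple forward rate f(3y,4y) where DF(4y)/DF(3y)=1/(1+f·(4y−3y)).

step 1 [1y] swap r/1=17/4983: DF=(1 − 17/4983·(0))/(1+17/4983) = 4983/5000 ≈ 0.996600
step 2 [2y] bond c/1=11/200: DF=(428269/400000 − 11/200·(0.996600))/(1+11/200) = 9629/10000 ≈ 0.962900
step 3 [3y] bond c/1=17/200: DF=(2401559/2000000 − 17/200·(0.996600+0.962900))/(1+17/200) = 2383/2500 ≈ 0.953200
step 4 [4y] bond c/1=3/100: DF=(1024681/1000000 − 3/100·(0.996600+0.962900+0.953200))/(1+3/100) = 91/100 ≈ 0.910000

1 1 4983/5000
2 2 9629/10000
3 3 2383/2500
4 4 91/100
f(3y,4y) = ((2383/2500)/(91/100) − 1)/(1) = 108/2275 ≈ 4.7473%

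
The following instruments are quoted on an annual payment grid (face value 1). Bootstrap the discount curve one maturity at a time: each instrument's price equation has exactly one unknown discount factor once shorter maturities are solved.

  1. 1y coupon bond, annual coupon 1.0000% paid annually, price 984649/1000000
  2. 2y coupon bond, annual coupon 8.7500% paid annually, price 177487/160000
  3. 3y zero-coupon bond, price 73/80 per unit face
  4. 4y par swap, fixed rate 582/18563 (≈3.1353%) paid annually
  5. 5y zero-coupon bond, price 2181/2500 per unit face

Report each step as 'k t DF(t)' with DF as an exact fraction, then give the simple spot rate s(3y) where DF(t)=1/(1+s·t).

1 1 9749/10000
2 2 1177/1250
3 3 73/80
4 4 2209/2500
5 5 2181/2500
s(3y) = (1/(73/80) − 1)/(3) = 7/219 ≈ 3.1963%

step 1 [1y] bond c/1=1/100: DF=(984649/1000000 − 1/100·(0))/(1+1/100) = 9749/10000 ≈ 0.974900
step 2 [2y] bond c/1=7/80: DF=(177487/160000 − 7/80·(0.974900))/(1+7/80) = 1177/1250 ≈ 0.941600
step 3 [3y] zero: DF = P = 73/80 ≈ 0.912500
step 4 [4y] swap r/1=582/18563: DF=(1 − 582/18563·(0.974900+0.941600+0.912500))/(1+582/18563) = 2209/2500 ≈ 0.883600
step 5 [5y] zero: DF = P = 2181/2500 ≈ 0.872400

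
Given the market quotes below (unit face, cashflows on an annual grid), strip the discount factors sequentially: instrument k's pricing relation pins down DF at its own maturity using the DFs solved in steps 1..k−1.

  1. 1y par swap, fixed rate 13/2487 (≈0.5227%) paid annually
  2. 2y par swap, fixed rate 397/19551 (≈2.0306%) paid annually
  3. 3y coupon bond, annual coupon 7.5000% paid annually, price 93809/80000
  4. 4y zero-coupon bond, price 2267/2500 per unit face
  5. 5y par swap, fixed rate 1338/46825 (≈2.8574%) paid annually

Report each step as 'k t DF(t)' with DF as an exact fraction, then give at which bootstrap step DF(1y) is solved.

1 1 2487/2500
2 2 9603/10000
3 3 1193/1250
4 4 2267/2500
5 5 4331/5000
DF(1y) is solved at step 1

step 1 [1y] swap r/1=13/2487: DF=(1 − 13/2487·(0))/(1+13/2487) = 2487/2500 ≈ 0.994800
step 2 [2y] swap r/1=397/19551: DF=(1 − 397/19551·(0.994800))/(1+397/19551) = 9603/10000 ≈ 0.960300
step 3 [3y] bond c/1=3/40: DF=(93809/80000 − 3/40·(0.994800+0.960300))/(1+3/40) = 1193/1250 ≈ 0.954400
step 4 [4y] zero: DF = P = 2267/2500 ≈ 0.906800
step 5 [5y] swap r/1=1338/46825: DF=(1 − 1338/46825·(0.994800+0.960300+0.954400+0.906800))/(1+1338/46825) = 4331/5000 ≈ 0.866200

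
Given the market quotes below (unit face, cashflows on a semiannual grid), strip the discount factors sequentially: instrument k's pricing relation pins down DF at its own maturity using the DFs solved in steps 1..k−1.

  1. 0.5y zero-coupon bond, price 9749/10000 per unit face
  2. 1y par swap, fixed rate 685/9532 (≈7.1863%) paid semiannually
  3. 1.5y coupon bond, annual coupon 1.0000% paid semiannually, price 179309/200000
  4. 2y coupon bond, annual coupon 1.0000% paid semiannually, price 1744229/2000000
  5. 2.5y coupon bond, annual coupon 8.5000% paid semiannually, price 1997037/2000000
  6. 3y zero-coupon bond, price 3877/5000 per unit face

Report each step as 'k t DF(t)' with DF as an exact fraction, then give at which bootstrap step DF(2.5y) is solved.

1 1/2 9749/10000
2 1 1863/2000
3 3/2 4413/5000
4 2 8539/10000
5 5/2 8093/10000
6 3 3877/5000
DF(2.5y) is solved at step 5

step 1 [0.5y] zero: DF = P = 9749/10000 ≈ 0.974900
step 2 [1y] swap r/2=685/19064: DF=(1 − 685/19064·(0.974900))/(1+685/19064) = 1863/2000 ≈ 0.931500
step 3 [1.5y] bond c/2=1/200: DF=(179309/200000 − 1/200·(0.974900+0.931500))/(1+1/200) = 4413/5000 ≈ 0.882600
step 4 [2y] bond c/2=1/200: DF=(1744229/2000000 − 1/200·(0.974900+0.931500+0.882600))/(1+1/200) = 8539/10000 ≈ 0.853900
step 5 [2.5y] bond c/2=17/400: DF=(1997037/2000000 − 17/400·(0.974900+0.931500+0.882600+0.853900))/(1+17/400) = 8093/10000 ≈ 0.809300
step 6 [3y] zero: DF = P = 3877/5000 ≈ 0.775400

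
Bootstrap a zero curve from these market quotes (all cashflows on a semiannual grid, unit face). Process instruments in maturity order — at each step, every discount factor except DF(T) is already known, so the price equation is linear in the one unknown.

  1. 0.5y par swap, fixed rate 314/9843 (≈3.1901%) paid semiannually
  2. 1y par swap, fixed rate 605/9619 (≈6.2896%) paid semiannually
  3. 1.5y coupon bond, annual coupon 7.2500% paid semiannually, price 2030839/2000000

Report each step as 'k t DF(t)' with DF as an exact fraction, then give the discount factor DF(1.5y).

step 1 [0.5y] swap r/2=157/9843: DF=(1 − 157/9843·(0))/(1+157/9843) = 9843/10000 ≈ 0.984300
step 2 [1y] swap r/2=605/19238: DF=(1 − 605/19238·(0.984300))/(1+605/19238) = 1879/2000 ≈ 0.939500
step 3 [1.5y] bond c/2=29/800: DF=(2030839/2000000 − 29/800·(0.984300+0.939500))/(1+29/800) = 4563/5000 ≈ 0.912600

1 1/2 9843/10000
2 1 1879/2000
3 3/2 4563/5000
DF(1.5y) = 4563/5000 ≈ 0.912600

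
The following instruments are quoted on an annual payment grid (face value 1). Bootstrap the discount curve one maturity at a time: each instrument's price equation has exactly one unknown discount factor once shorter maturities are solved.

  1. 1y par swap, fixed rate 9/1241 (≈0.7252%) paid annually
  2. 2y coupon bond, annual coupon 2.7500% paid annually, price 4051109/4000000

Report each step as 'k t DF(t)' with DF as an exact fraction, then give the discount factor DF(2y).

1 1 1241/1250
2 2 9591/10000
DF(2y) = 9591/10000 ≈ 0.959100

step 1 [1y] swap r/1=9/1241: DF=(1 − 9/1241·(0))/(1+9/1241) = 1241/1250 ≈ 0.992800
step 2 [2y] bond c/1=11/400: DF=(4051109/4000000 − 11/400·(0.992800))/(1+11/400) = 9591/10000 ≈ 0.959100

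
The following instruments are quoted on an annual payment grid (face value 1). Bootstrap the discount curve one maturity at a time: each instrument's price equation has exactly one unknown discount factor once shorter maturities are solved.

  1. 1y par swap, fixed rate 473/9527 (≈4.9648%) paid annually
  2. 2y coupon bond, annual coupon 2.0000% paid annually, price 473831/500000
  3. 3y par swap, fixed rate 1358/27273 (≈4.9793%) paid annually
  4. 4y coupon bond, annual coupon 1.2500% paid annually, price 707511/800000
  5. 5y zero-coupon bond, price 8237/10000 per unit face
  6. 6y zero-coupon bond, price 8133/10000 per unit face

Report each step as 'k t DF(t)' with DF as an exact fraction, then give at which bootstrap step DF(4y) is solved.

step 1 [1y] swap r/1=473/9527: DF=(1 − 473/9527·(0))/(1+473/9527) = 9527/10000 ≈ 0.952700
step 2 [2y] bond c/1=1/50: DF=(473831/500000 − 1/50·(0.952700))/(1+1/50) = 569/625 ≈ 0.910400
step 3 [3y] swap r/1=1358/27273: DF=(1 − 1358/27273·(0.952700+0.910400))/(1+1358/27273) = 4321/5000 ≈ 0.864200
step 4 [4y] bond c/1=1/80: DF=(707511/800000 − 1/80·(0.952700+0.910400+0.864200))/(1+1/80) = 4199/5000 ≈ 0.839800
step 5 [5y] zero: DF = P = 8237/10000 ≈ 0.823700
step 6 [6y] zero: DF = P = 8133/10000 ≈ 0.813300

1 1 9527/10000
2 2 569/625
3 3 4321/5000
4 4 4199/5000
5 5 8237/10000
6 6 8133/10000
DF(4y) is solved at step 4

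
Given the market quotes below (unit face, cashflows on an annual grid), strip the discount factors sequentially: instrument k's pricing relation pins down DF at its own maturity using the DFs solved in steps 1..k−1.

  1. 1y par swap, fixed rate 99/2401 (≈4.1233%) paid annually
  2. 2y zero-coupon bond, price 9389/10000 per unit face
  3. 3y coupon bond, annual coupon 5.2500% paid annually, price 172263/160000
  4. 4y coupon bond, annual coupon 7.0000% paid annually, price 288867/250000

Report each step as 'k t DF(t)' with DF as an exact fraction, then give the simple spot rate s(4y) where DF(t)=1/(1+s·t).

step 1 [1y] swap r/1=99/2401: DF=(1 − 99/2401·(0))/(1+99/2401) = 2401/2500 ≈ 0.960400
step 2 [2y] zero: DF = P = 9389/10000 ≈ 0.938900
step 3 [3y] bond c/1=21/400: DF=(172263/160000 − 21/400·(0.960400+0.938900))/(1+21/400) = 4641/5000 ≈ 0.928200
step 4 [4y] bond c/1=7/100: DF=(288867/250000 − 7/100·(0.960400+0.938900+0.928200))/(1+7/100) = 8949/10000 ≈ 0.894900

1 1 2401/2500
2 2 9389/10000
3 3 4641/5000
4 4 8949/10000
s(4y) = (1/(8949/10000) − 1)/(4) = 1051/35796 ≈ 2.9361%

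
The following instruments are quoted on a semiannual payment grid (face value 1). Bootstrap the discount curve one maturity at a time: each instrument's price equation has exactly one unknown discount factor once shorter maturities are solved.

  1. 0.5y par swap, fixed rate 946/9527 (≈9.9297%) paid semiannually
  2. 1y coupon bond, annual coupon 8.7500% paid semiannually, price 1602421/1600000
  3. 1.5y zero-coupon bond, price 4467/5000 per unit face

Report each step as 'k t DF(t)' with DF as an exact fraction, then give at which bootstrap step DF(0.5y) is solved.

step 1 [0.5y] swap r/2=473/9527: DF=(1 − 473/9527·(0))/(1+473/9527) = 9527/10000 ≈ 0.952700
step 2 [1y] bond c/2=7/160: DF=(1602421/1600000 − 7/160·(0.952700))/(1+7/160) = 2299/2500 ≈ 0.919600
step 3 [1.5y] zero: DF = P = 4467/5000 ≈ 0.893400

1 1/2 9527/10000
2 1 2299/2500
3 3/2 4467/5000
DF(0.5y) is solved at step 1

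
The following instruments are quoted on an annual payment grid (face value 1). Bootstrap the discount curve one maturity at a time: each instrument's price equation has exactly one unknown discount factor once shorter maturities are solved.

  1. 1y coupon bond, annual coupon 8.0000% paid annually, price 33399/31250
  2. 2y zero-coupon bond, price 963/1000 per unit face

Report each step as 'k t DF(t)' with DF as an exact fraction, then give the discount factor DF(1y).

step 1 [1y] bond c/1=2/25: DF=(33399/31250 − 2/25·(0))/(1+2/25) = 1237/1250 ≈ 0.989600
step 2 [2y] zero: DF = P = 963/1000 ≈ 0.963000

1 1 1237/1250
2 2 963/1000
DF(1y) = 1237/1250 ≈ 0.989600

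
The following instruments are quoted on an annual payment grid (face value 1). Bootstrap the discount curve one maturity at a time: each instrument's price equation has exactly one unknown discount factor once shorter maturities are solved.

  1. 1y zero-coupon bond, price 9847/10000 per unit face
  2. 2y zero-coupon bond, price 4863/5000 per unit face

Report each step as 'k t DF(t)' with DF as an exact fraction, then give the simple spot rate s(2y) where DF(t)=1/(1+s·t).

1 1 9847/10000
2 2 4863/5000
s(2y) = (1/(4863/5000) − 1)/(2) = 137/9726 ≈ 1.4086%

step 1 [1y] zero: DF = P = 9847/10000 ≈ 0.984700
step 2 [2y] zero: DF = P = 4863/5000 ≈ 0.972600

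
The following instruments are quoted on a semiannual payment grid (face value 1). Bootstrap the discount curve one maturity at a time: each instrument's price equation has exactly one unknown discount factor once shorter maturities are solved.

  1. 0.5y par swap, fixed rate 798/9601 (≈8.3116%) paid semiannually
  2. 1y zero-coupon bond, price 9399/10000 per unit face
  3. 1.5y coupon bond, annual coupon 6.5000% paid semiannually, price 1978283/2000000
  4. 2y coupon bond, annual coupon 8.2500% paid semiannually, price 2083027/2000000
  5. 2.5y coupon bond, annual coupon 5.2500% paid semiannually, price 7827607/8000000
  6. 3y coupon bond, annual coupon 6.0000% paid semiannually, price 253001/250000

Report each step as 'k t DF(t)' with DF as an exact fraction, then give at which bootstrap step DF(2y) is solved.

1 1/2 9601/10000
2 1 9399/10000
3 3/2 4491/5000
4 2 4447/5000
5 5/2 8591/10000
6 3 8501/10000
DF(2y) is solved at step 4

step 1 [0.5y] swap r/2=399/9601: DF=(1 − 399/9601·(0))/(1+399/9601) = 9601/10000 ≈ 0.960100
step 2 [1y] zero: DF = P = 9399/10000 ≈ 0.939900
step 3 [1.5y] bond c/2=13/400: DF=(1978283/2000000 − 13/400·(0.960100+0.939900))/(1+13/400) = 4491/5000 ≈ 0.898200
step 4 [2y] bond c/2=33/800: DF=(2083027/2000000 − 33/800·(0.960100+0.939900+0.898200))/(1+33/800) = 4447/5000 ≈ 0.889400
step 5 [2.5y] bond c/2=21/800: DF=(7827607/8000000 − 21/800·(0.960100+0.939900+0.898200+0.889400))/(1+21/800) = 8591/10000 ≈ 0.859100
step 6 [3y] bond c/2=3/100: DF=(253001/250000 − 3/100·(0.960100+0.939900+0.898200+0.889400+0.859100))/(1+3/100) = 8501/10000 ≈ 0.850100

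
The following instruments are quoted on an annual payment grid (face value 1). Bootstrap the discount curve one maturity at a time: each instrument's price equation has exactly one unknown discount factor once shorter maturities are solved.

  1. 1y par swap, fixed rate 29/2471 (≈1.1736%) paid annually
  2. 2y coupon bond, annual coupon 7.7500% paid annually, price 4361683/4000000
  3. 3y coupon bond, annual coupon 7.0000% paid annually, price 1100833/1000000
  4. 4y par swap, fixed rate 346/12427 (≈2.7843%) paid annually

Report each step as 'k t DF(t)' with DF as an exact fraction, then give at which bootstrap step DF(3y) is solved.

1 1 2471/2500
2 2 9409/10000
3 3 4513/5000
4 4 4481/5000
DF(3y) is solved at step 3

step 1 [1y] swap r/1=29/2471: DF=(1 − 29/2471·(0))/(1+29/2471) = 2471/2500 ≈ 0.988400
step 2 [2y] bond c/1=31/400: DF=(4361683/4000000 − 31/400·(0.988400))/(1+31/400) = 9409/10000 ≈ 0.940900
step 3 [3y] bond c/1=7/100: DF=(1100833/1000000 − 7/100·(0.988400+0.940900))/(1+7/100) = 4513/5000 ≈ 0.902600
step 4 [4y] swap r/1=346/12427: DF=(1 − 346/12427·(0.988400+0.940900+0.902600))/(1+346/12427) = 4481/5000 ≈ 0.896200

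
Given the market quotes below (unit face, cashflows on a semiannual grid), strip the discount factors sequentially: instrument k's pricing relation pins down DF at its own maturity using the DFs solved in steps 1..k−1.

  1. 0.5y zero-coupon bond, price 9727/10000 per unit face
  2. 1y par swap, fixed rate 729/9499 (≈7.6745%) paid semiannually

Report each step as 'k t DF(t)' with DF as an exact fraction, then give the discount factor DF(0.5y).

step 1 [0.5y] zero: DF = P = 9727/10000 ≈ 0.972700
step 2 [1y] swap r/2=729/18998: DF=(1 − 729/18998·(0.972700))/(1+729/18998) = 9271/10000 ≈ 0.927100

1 1/2 9727/10000
2 1 9271/10000
DF(0.5y) = 9727/10000 ≈ 0.972700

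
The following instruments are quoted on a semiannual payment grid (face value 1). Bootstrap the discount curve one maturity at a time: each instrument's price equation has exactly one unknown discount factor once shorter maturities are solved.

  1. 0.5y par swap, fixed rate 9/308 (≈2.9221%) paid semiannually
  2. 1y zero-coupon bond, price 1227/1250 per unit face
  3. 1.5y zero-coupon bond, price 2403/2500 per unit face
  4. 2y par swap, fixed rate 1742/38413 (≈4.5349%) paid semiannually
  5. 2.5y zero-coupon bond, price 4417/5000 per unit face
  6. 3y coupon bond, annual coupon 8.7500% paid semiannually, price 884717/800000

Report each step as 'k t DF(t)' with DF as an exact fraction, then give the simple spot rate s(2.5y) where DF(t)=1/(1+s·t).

1 1/2 616/625
2 1 1227/1250
3 3/2 2403/2500
4 2 9129/10000
5 5/2 4417/5000
6 3 1723/2000
s(2.5y) = (1/(4417/5000) − 1)/(5/2) = 1166/22085 ≈ 5.2796%

step 1 [0.5y] swap r/2=9/616: DF=(1 − 9/616·(0))/(1+9/616) = 616/625 ≈ 0.985600
step 2 [1y] zero: DF = P = 1227/1250 ≈ 0.981600
step 3 [1.5y] zero: DF = P = 2403/2500 ≈ 0.961200
step 4 [2y] swap r/2=871/38413: DF=(1 − 871/38413·(0.985600+0.981600+0.961200))/(1+871/38413) = 9129/10000 ≈ 0.912900
step 5 [2.5y] zero: DF = P = 4417/5000 ≈ 0.883400
step 6 [3y] bond c/2=7/160: DF=(884717/800000 − 7/160·(0.985600+0.981600+0.961200+0.912900+0.883400))/(1+7/160) = 1723/2000 ≈ 0.861500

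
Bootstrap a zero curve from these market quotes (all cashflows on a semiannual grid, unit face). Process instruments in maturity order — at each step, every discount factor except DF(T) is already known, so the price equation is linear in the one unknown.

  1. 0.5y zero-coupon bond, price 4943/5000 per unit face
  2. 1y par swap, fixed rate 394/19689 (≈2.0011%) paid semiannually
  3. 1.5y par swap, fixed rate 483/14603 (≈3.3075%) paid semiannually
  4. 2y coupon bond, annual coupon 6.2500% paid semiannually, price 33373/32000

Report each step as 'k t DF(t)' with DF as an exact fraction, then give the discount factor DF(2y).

step 1 [0.5y] zero: DF = P = 4943/5000 ≈ 0.988600
step 2 [1y] swap r/2=197/19689: DF=(1 − 197/19689·(0.988600))/(1+197/19689) = 9803/10000 ≈ 0.980300
step 3 [1.5y] swap r/2=483/29206: DF=(1 − 483/29206·(0.988600+0.980300))/(1+483/29206) = 9517/10000 ≈ 0.951700
step 4 [2y] bond c/2=1/32: DF=(33373/32000 − 1/32·(0.988600+0.980300+0.951700))/(1+1/32) = 2307/2500 ≈ 0.922800

1 1/2 4943/5000
2 1 9803/10000
3 3/2 9517/10000
4 2 2307/2500
DF(2y) = 2307/2500 ≈ 0.922800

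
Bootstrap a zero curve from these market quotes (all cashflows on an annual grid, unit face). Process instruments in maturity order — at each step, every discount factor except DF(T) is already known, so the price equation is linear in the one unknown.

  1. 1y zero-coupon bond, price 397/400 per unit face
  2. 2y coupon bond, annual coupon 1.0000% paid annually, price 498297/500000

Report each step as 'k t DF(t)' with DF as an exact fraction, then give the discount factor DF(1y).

1 1 397/400
2 2 9769/10000
DF(1y) = 397/400 ≈ 0.992500

step 1 [1y] zero: DF = P = 397/400 ≈ 0.992500
step 2 [2y] bond c/1=1/100: DF=(498297/500000 − 1/100·(0.992500))/(1+1/100) = 9769/10000 ≈ 0.976900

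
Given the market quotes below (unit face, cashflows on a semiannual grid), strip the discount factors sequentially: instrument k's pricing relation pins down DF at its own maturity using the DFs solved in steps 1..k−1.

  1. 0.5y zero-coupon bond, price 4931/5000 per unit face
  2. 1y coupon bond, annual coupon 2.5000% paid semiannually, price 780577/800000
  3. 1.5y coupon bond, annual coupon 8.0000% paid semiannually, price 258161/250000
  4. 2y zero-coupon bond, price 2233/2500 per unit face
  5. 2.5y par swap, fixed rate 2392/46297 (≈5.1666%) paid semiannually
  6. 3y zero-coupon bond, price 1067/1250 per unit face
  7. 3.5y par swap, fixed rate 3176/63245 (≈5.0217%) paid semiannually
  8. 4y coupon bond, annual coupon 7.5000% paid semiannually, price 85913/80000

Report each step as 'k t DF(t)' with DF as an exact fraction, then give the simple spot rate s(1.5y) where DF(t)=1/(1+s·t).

1 1/2 4931/5000
2 1 1903/2000
3 3/2 574/625
4 2 2233/2500
5 5/2 2201/2500
6 3 1067/1250
7 7/2 2103/2500
8 4 1613/2000
s(1.5y) = (1/(574/625) − 1)/(3/2) = 17/287 ≈ 5.9233%

step 1 [0.5y] zero: DF = P = 4931/5000 ≈ 0.986200
step 2 [1y] bond c/2=1/80: DF=(780577/800000 − 1/80·(0.986200))/(1+1/80) = 1903/2000 ≈ 0.951500
step 3 [1.5y] bond c/2=1/25: DF=(258161/250000 − 1/25·(0.986200+0.951500))/(1+1/25) = 574/625 ≈ 0.918400
step 4 [2y] zero: DF = P = 2233/2500 ≈ 0.893200
step 5 [2.5y] swap r/2=1196/46297: DF=(1 − 1196/46297·(0.986200+0.951500+0.918400+0.893200))/(1+1196/46297) = 2201/2500 ≈ 0.880400
step 6 [3y] zero: DF = P = 1067/1250 ≈ 0.853600
step 7 [3.5y] swap r/2=1588/63245: DF=(1 − 1588/63245·(0.986200+0.951500+0.918400+0.893200+0.880400+0.853600))/(1+1588/63245) = 2103/2500 ≈ 0.841200
step 8 [4y] bond c/2=3/80: DF=(85913/80000 − 3/80·(0.986200+0.951500+0.918400+0.893200+0.880400+0.853600+0.841200))/(1+3/80) = 1613/2000 ≈ 0.806500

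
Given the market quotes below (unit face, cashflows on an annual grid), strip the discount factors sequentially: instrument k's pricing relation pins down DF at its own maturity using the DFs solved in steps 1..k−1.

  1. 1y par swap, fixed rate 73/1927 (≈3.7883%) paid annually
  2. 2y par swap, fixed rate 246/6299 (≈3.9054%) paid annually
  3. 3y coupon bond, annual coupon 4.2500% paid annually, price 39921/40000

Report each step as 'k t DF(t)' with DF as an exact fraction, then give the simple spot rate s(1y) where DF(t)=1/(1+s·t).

step 1 [1y] swap r/1=73/1927: DF=(1 − 73/1927·(0))/(1+73/1927) = 1927/2000 ≈ 0.963500
step 2 [2y] swap r/1=246/6299: DF=(1 − 246/6299·(0.963500))/(1+246/6299) = 4631/5000 ≈ 0.926200
step 3 [3y] bond c/1=17/400: DF=(39921/40000 − 17/400·(0.963500+0.926200))/(1+17/400) = 8803/10000 ≈ 0.880300

1 1 1927/2000
2 2 4631/5000
3 3 8803/10000
s(1y) = (1/(1927/2000) − 1)/(1) = 73/1927 ≈ 3.7883%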